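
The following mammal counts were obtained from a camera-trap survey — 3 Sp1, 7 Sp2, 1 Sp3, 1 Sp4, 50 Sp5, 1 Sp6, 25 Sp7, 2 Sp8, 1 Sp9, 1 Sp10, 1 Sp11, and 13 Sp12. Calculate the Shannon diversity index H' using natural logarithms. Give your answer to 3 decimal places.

Total N = 3+7+1+1+50+1+25+2+1+1+1+13 = 106, so the proportions are 0.0283, 0.06604, 0.00943, 0.00943, 0.4717, 0.00943, 0.23585, 0.01887, 0.00943, 0.00943, 0.00943, 0.12264 (working shown to 5 dp, full precision carried).
Each pᵢ ln pᵢ term: 0.0283×(-3.56483)=-0.10089, 0.06604×(-2.71753)=-0.17946, 0.00943×(-4.66344)=-0.04399, 0.00943×(-4.66344)=-0.04399, 0.4717×(-0.75142)=-0.35444, 0.00943×(-4.66344)=-0.04399, 0.23585×(-1.44456)=-0.34070, 0.01887×(-3.97029)=-0.07491, 0.00943×(-4.66344)=-0.04399, 0.00943×(-4.66344)=-0.04399, 0.00943×(-4.66344)=-0.04399, 0.12264×(-2.09849)=-0.25736.
Sum = -1.57173, so H' = 1.572.

1.572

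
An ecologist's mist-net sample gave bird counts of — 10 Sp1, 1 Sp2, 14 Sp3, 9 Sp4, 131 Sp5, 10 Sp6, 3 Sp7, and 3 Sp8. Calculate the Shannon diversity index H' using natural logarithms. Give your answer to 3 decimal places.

Total N = 10+1+14+9+131+10+3+3 = 181, so the proportions are 0.05525, 0.00552, 0.07735, 0.04972, 0.72376, 0.05525, 0.01657, 0.01657 (working shown to 5 dp, full precision carried).
Each pᵢ ln pᵢ term: 0.05525×(-2.89591)=-0.16000, 0.00552×(-5.19850)=-0.02872, 0.07735×(-2.55944)=-0.19797, 0.04972×(-3.00127)=-0.14923, 0.72376×(-0.32330)=-0.23399, 0.05525×(-2.89591)=-0.16000, 0.01657×(-4.09988)=-0.06795, 0.01657×(-4.09988)=-0.06795.
Sum = -1.06581, so H' = 1.066.

1.066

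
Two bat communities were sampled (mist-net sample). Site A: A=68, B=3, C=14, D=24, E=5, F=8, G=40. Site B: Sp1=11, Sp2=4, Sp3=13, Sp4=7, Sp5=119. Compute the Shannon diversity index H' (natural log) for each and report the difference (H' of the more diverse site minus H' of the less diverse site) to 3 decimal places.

0.702

Site A: N=162, proportions 0.4197531, 0.0185185, 0.0864198, 0.1481481, 0.0308642, 0.0493827, 0.2469136, giving H' = 1.5340139 (working shown to 7 dp, full precision carried).
Site B: N=154, proportions 0.0714286, 0.025974, 0.0844156, 0.0454545, 0.7727273, giving H' = 0.8317355.
Difference = |1.5340139 − 0.8317355| = 0.7022784, i.e. 0.702 to 3 decimal places.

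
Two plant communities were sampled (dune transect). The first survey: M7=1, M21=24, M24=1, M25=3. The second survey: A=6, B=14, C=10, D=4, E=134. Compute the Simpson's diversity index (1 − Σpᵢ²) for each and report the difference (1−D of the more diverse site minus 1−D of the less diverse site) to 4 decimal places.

0.0495

The first survey: N=29, proportions 0.034483, 0.827586, 0.034483, 0.103448, giving 1−D = 0.302021 (working shown to 6 dp, full precision carried).
The second survey: N=168, proportions 0.035714, 0.083333, 0.059524, 0.02381, 0.797619, giving 1−D = 0.351474.
Difference = |0.302021 − 0.351474| = 0.049453, i.e. 0.0495 to 4 decimal places.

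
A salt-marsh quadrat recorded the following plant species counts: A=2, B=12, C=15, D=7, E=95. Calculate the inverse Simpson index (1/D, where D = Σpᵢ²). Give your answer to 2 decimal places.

1.82

Total N = 2+12+15+7+95 = 131, so the proportions are 0.01527, 0.0916, 0.1145, 0.05344, 0.72519 (working shown to 5 dp, full precision carried).
D = 0.01527² + 0.0916² + 0.1145² + 0.05344² + 0.72519² = 0.00023 + 0.00839 + 0.01311 + 0.00286 + 0.52590 = 0.55049.
So 1/D = 1.8166, i.e. 1.82 to 2 decimal places.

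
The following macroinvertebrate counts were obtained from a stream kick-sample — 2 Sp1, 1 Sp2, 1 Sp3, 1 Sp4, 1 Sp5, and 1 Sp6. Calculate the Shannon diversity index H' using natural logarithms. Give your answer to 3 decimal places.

Total N = 2+1+1+1+1+1 = 7, so the proportions are 0.28571, 0.14286, 0.14286, 0.14286, 0.14286, 0.14286 (working shown to 5 dp, full precision carried).
Each pᵢ ln pᵢ term: 0.28571×(-1.25276)=-0.35793, 0.14286×(-1.94591)=-0.27799, 0.14286×(-1.94591)=-0.27799, 0.14286×(-1.94591)=-0.27799, 0.14286×(-1.94591)=-0.27799, 0.14286×(-1.94591)=-0.27799.
Sum = -1.74787, so H' = 1.748.

1.748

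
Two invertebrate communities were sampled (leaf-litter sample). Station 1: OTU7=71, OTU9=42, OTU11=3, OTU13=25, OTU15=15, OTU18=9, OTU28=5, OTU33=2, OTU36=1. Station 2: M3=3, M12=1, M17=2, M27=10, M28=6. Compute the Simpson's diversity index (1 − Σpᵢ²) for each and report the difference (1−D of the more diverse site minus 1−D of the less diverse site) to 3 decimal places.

Station 1: N=173, proportions 0.4104, 0.24277, 0.01734, 0.14451, 0.08671, 0.05202, 0.0289, 0.01156, 0.00578, giving 1−D = 0.74022 (working shown to 5 dp, full precision carried).
Station 2: N=22, proportions 0.13636, 0.04545, 0.09091, 0.45455, 0.27273, giving 1−D = 0.69008.
Difference = |0.74022 − 0.69008| = 0.05014, i.e. 0.050 to 3 decimal places.

0.050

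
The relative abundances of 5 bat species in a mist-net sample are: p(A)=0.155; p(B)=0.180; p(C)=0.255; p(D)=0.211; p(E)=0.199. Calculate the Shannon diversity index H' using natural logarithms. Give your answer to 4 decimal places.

1.5957

Each pᵢ ln pᵢ term (working shown to 6 dp, full precision carried): 0.155×(-1.864330)=-0.288971, 0.18×(-1.714798)=-0.308664, 0.255×(-1.366492)=-0.348455, 0.211×(-1.555897)=-0.328294, 0.199×(-1.614450)=-0.321276.
Sum = -1.595660, so H' = 1.5957.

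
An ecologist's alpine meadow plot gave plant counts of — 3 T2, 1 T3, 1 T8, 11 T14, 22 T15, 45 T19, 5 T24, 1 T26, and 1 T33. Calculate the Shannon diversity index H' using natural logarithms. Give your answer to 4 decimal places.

Total N = 3+1+1+11+22+45+5+1+1 = 90, so the proportions are 0.033333, 0.011111, 0.011111, 0.122222, 0.244444, 0.5, 0.055556, 0.011111, 0.011111 (working shown to 6 dp, full precision carried).
Each pᵢ ln pᵢ term: 0.033333×(-3.401197)=-0.113373, 0.011111×(-4.499810)=-0.049998, 0.011111×(-4.499810)=-0.049998, 0.122222×(-2.101914)=-0.256901, 0.244444×(-1.408767)=-0.344365, 0.5×(-0.693147)=-0.346574, 0.055556×(-2.890372)=-0.160576, 0.011111×(-4.499810)=-0.049998, 0.011111×(-4.499810)=-0.049998.
Sum = -1.421781, so H' = 1.4218.

1.4218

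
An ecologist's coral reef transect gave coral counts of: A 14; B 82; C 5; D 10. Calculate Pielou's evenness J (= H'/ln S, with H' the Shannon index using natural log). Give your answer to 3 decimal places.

Total N = 14+82+5+10 = 111, so the proportions are 0.12613, 0.73874, 0.04505, 0.09009 (working shown to 5 dp, full precision carried).
H' = −Σ pᵢ ln pᵢ = −((-0.26114) + (-0.22370) + (-0.13964) + (-0.21684)) = 0.84132.
With S = 4 species, ln S = 1.38629, so J = 0.84132/1.38629 = 0.60689, i.e. 0.607 to 3 decimal places.

0.607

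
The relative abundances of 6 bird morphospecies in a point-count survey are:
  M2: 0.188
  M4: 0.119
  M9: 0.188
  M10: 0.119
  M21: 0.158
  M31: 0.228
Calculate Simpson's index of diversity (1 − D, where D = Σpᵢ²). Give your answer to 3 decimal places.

D = 0.188² + 0.119² + 0.188² + 0.119² + 0.158² + 0.228² = 0.03534 + 0.01416 + 0.03534 + 0.01416 + 0.02496 + 0.05198 = 0.17596 (working shown to 5 dp, full precision carried).
So 1 − D = 0.82404, i.e. 0.824 to 3 decimal places.

0.824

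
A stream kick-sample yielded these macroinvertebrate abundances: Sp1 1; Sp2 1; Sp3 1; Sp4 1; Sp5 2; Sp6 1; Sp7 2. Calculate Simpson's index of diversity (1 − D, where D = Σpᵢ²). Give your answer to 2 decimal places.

Total N = 1+1+1+1+2+1+2 = 9, so the proportions are 0.1111, 0.1111, 0.1111, 0.1111, 0.2222, 0.1111, 0.2222 (working shown to 4 dp, full precision carried).
D = 0.1111² + 0.1111² + 0.1111² + 0.1111² + 0.2222² + 0.1111² + 0.2222² = 0.0123 + 0.0123 + 0.0123 + 0.0123 + 0.0494 + 0.0123 + 0.0494 = 0.1605.
So 1 − D = 0.8395, i.e. 0.84 to 2 decimal places.

0.84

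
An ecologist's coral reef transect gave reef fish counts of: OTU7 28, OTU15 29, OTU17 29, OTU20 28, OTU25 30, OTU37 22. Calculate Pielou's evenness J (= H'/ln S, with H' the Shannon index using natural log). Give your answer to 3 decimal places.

0.997

Total N = 28+29+29+28+30+22 = 166, so the proportions are 0.16867, 0.1747, 0.1747, 0.16867, 0.18072, 0.13253 (working shown to 5 dp, full precision carried).
H' = −Σ pᵢ ln pᵢ = −((-0.30020) + (-0.30480) + (-0.30480) + (-0.30020) + (-0.30918) + (-0.26784)) = 1.78702.
With S = 6 species, ln S = 1.79176, so J = 1.78702/1.79176 = 0.99735, i.e. 0.997 to 3 decimal places.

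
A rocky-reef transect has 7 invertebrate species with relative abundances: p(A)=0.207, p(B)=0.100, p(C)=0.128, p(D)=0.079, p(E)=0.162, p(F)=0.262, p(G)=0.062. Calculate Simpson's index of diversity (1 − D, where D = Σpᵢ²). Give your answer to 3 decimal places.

D = 0.207² + 0.1² + 0.128² + 0.079² + 0.162² + 0.262² + 0.062² = 0.04285 + 0.01000 + 0.01638 + 0.00624 + 0.02624 + 0.06864 + 0.00384 = 0.17421 (working shown to 5 dp, full precision carried).
So 1 − D = 0.82579, i.e. 0.826 to 3 decimal places.

0.826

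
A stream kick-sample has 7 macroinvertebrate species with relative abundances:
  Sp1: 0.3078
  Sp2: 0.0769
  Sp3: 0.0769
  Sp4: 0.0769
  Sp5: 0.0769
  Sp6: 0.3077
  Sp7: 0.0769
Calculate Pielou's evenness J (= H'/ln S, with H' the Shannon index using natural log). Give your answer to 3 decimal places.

H' = −Σ pᵢ ln pᵢ = −((-0.36268) + (-0.19727) + (-0.19727) + (-0.19727) + (-0.19727) + (-0.36266) + (-0.19727)) = 1.71169 (working shown to 5 dp, full precision carried).
With S = 7 species, ln S = 1.94591, so J = 1.71169/1.94591 = 0.87963, i.e. 0.880 to 3 decimal places.

0.880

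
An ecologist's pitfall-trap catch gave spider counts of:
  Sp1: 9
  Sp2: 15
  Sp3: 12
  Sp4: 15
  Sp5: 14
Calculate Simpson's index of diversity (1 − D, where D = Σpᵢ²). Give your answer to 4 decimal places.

0.7938

Total N = 9+15+12+15+14 = 65, so the proportions are 0.138462, 0.230769, 0.184615, 0.230769, 0.215385 (working shown to 6 dp, full precision carried).
D = 0.138462² + 0.230769² + 0.184615² + 0.230769² + 0.215385² = 0.019172 + 0.053254 + 0.034083 + 0.053254 + 0.046391 = 0.206154.
So 1 − D = 0.793846, i.e. 0.7938 to 4 decimal places.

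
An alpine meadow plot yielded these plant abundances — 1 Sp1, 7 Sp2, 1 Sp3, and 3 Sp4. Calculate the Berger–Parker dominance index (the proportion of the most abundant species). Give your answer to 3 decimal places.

Total N = 1+7+1+3 = 12, so the proportions are 0.08333, 0.58333, 0.08333, 0.25 (working shown to 5 dp, full precision carried).
The largest proportion is 0.58333, i.e. d = 0.583 to 3 decimal places.

0.583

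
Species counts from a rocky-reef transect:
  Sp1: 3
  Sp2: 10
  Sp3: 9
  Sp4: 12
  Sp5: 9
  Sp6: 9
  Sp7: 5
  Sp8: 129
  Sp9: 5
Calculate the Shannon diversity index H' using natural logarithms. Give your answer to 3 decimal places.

1.281

Total N = 3+10+9+12+9+9+5+129+5 = 191, so the proportions are 0.01571, 0.05236, 0.04712, 0.06283, 0.04712, 0.04712, 0.02618, 0.67539, 0.02618 (working shown to 5 dp, full precision carried).
Each pᵢ ln pᵢ term: 0.01571×(-4.15366)=-0.06524, 0.05236×(-2.94969)=-0.15443, 0.04712×(-3.05505)=-0.14396, 0.06283×(-2.76737)=-0.17387, 0.04712×(-3.05505)=-0.14396, 0.04712×(-3.05505)=-0.14396, 0.02618×(-3.64284)=-0.09536, 0.67539×(-0.39246)=-0.26507, 0.02618×(-3.64284)=-0.09536.
Sum = -1.28120, so H' = 1.281.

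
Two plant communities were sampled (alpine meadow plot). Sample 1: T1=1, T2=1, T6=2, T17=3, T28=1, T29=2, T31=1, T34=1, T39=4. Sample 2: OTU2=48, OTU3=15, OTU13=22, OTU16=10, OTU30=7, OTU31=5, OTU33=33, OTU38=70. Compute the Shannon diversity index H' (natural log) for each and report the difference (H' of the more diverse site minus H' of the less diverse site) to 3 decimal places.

0.280

Sample 1: N=16, proportions 0.0625, 0.0625, 0.125, 0.1875, 0.0625, 0.125, 0.0625, 0.0625, 0.25, giving H' = 2.04674 (working shown to 5 dp, full precision carried).
Sample 2: N=210, proportions 0.22857, 0.07143, 0.10476, 0.04762, 0.03333, 0.02381, 0.15714, 0.33333, giving H' = 1.76656.
Difference = |2.04674 − 1.76656| = 0.28018, i.e. 0.280 to 3 decimal places.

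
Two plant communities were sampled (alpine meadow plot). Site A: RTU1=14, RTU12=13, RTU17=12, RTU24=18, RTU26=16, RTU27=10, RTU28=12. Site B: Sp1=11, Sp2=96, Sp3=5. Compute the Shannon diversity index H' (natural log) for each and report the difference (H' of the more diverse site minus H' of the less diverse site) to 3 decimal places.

1.430

Site A: N=95, proportions 0.147368, 0.136842, 0.126316, 0.189474, 0.168421, 0.105263, 0.126316, giving H' = 1.929215 (working shown to 6 dp, full precision carried).
Site B: N=112, proportions 0.098214, 0.857143, 0.044643, giving H' = 0.498843.
Difference = |1.929215 − 0.498843| = 1.430372, i.e. 1.430 to 3 decimal places.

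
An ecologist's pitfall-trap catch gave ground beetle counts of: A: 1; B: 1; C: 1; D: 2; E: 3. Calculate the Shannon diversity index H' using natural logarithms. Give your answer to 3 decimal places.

1.494

Total N = 1+1+1+2+3 = 8, so the proportions are 0.125, 0.125, 0.125, 0.25, 0.375 (working shown to 5 dp, full precision carried).
Each pᵢ ln pᵢ term: 0.125×(-2.07944)=-0.25993, 0.125×(-2.07944)=-0.25993, 0.125×(-2.07944)=-0.25993, 0.25×(-1.38629)=-0.34657, 0.375×(-0.98083)=-0.36781.
Sum = -1.49418, so H' = 1.494.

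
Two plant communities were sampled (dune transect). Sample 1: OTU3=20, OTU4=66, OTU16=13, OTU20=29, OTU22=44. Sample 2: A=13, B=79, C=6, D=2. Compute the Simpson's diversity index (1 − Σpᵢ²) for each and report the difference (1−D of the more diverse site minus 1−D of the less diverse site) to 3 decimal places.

0.385

Sample 1: N=172, proportions 0.11628, 0.38372, 0.07558, 0.1686, 0.25581, giving 1−D = 0.73966 (working shown to 5 dp, full precision carried).
Sample 2: N=100, proportions 0.13, 0.79, 0.06, 0.02, giving 1−D = 0.35500.
Difference = |0.73966 − 0.35500| = 0.38466, i.e. 0.385 to 3 decimal places.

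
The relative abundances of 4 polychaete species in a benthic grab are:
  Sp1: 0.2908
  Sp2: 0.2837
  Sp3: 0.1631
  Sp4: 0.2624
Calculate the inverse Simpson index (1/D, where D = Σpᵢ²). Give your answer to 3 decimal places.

3.839

D = 0.2908² + 0.2837² + 0.1631² + 0.2624² = 0.0845646 + 0.0804857 + 0.0266016 + 0.0688538 = 0.2605057 (working shown to 7 dp, full precision carried).
So 1/D = 3.83869, i.e. 3.839 to 3 decimal places.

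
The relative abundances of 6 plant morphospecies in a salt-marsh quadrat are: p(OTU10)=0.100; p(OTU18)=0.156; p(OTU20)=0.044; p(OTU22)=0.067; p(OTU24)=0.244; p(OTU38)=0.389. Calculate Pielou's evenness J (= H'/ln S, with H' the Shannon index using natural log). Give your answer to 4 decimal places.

H' = −Σ pᵢ ln pᵢ = −((-0.230259) + (-0.289832) + (-0.137437) + (-0.181105) + (-0.344183) + (-0.367284)) = 1.550101 (working shown to 6 dp, full precision carried).
With S = 6 species, ln S = 1.791759, so J = 1.550101/1.791759 = 0.865128, i.e. 0.8651 to 4 decimal places.

0.8651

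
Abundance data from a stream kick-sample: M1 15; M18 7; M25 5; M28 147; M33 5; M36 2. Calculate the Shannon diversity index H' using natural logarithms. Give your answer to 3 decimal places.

Total N = 15+7+5+147+5+2 = 181, so the proportions are 0.08287, 0.03867, 0.02762, 0.81215, 0.02762, 0.01105 (working shown to 5 dp, full precision carried).
Each pᵢ ln pᵢ term: 0.08287×(-2.49045)=-0.20639, 0.03867×(-3.25259)=-0.12579, 0.02762×(-3.58906)=-0.09915, 0.81215×(-0.20806)=-0.16898, 0.02762×(-3.58906)=-0.09915, 0.01105×(-4.50535)=-0.04978.
Sum = -0.74924, so H' = 0.749.

0.749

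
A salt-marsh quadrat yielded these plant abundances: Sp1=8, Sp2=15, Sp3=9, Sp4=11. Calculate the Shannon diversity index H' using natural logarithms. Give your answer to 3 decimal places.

1.356

Total N = 8+15+9+11 = 43, so the proportions are 0.18605, 0.34884, 0.2093, 0.25581 (working shown to 5 dp, full precision carried).
Each pᵢ ln pᵢ term: 0.18605×(-1.68176)=-0.31289, 0.34884×(-1.05315)=-0.36738, 0.2093×(-1.56398)=-0.32734, 0.25581×(-1.36330)=-0.34875.
Sum = -1.35636, so H' = 1.356.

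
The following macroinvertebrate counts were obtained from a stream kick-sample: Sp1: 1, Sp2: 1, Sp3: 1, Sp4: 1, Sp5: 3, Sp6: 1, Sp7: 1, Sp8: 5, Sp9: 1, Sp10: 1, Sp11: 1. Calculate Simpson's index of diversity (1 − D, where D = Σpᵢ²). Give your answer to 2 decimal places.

Total N = 1+1+1+1+3+1+1+5+1+1+1 = 17, so the proportions are 0.0588, 0.0588, 0.0588, 0.0588, 0.1765, 0.0588, 0.0588, 0.2941, 0.0588, 0.0588, 0.0588 (working shown to 4 dp, full precision carried).
D = 0.0588² + 0.0588² + 0.0588² + 0.0588² + 0.1765² + 0.0588² + 0.0588² + 0.2941² + 0.0588² + 0.0588² + 0.0588² = 0.0035 + 0.0035 + 0.0035 + 0.0035 + 0.0311 + 0.0035 + 0.0035 + 0.0865 + 0.0035 + 0.0035 + 0.0035 = 0.1488.
So 1 − D = 0.8512, i.e. 0.85 to 2 decimal places.

0.85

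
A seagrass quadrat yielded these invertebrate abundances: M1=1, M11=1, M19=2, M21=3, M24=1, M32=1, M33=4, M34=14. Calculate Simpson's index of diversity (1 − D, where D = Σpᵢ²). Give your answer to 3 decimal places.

0.686

Total N = 1+1+2+3+1+1+4+14 = 27, so the proportions are 0.03704, 0.03704, 0.07407, 0.11111, 0.03704, 0.03704, 0.14815, 0.51852 (working shown to 5 dp, full precision carried).
D = 0.03704² + 0.03704² + 0.07407² + 0.11111² + 0.03704² + 0.03704² + 0.14815² + 0.51852² = 0.00137 + 0.00137 + 0.00549 + 0.01235 + 0.00137 + 0.00137 + 0.02195 + 0.26886 = 0.31413.
So 1 − D = 0.68587, i.e. 0.686 to 3 decimal places.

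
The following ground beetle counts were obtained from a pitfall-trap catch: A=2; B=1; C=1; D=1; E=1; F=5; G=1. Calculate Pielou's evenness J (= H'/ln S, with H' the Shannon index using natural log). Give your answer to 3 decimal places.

Total N = 2+1+1+1+1+5+1 = 12, so the proportions are 0.16667, 0.08333, 0.08333, 0.08333, 0.08333, 0.41667, 0.08333 (working shown to 5 dp, full precision carried).
H' = −Σ pᵢ ln pᵢ = −((-0.29863) + (-0.20708) + (-0.20708) + (-0.20708) + (-0.20708) + (-0.36478) + (-0.20708)) = 1.69878.
With S = 7 species, ln S = 1.94591, so J = 1.69878/1.94591 = 0.87300, i.e. 0.873 to 3 decimal places.

0.873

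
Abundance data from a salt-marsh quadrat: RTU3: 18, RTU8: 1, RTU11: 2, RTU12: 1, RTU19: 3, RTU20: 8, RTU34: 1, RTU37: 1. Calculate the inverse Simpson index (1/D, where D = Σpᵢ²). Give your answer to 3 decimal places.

Total N = 18+1+2+1+3+8+1+1 = 35, so the proportions are 0.514286, 0.028571, 0.057143, 0.028571, 0.085714, 0.228571, 0.028571, 0.028571 (working shown to 6 dp, full precision carried).
D = 0.514286² + 0.028571² + 0.057143² + 0.028571² + 0.085714² + 0.228571² + 0.028571² + 0.028571² = 0.264490 + 0.000816 + 0.003265 + 0.000816 + 0.007347 + 0.052245 + 0.000816 + 0.000816 = 0.330612.
So 1/D = 3.02469, i.e. 3.025 to 3 decimal places.

3.025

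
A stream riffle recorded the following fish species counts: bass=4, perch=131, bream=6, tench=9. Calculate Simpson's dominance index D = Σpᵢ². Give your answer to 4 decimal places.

Total N = 4+131+6+9 = 150, so the proportions are 0.026667, 0.873333, 0.04, 0.06 (working shown to 6 dp, full precision carried).
D = 0.026667² + 0.873333² + 0.04² + 0.06² = 0.000711 + 0.762711 + 0.001600 + 0.003600 = 0.768622.
To 4 decimal places, D = 0.7686.

0.7686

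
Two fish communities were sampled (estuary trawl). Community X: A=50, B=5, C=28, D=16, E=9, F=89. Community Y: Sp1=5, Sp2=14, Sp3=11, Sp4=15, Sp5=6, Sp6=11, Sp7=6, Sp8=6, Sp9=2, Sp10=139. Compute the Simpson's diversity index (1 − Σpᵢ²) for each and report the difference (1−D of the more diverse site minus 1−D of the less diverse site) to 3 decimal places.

Community X: N=197, proportions 0.25381, 0.02538, 0.14213, 0.08122, 0.04569, 0.45178, giving 1−D = 0.70195 (working shown to 5 dp, full precision carried).
Community Y: N=215, proportions 0.02326, 0.06512, 0.05116, 0.06977, 0.02791, 0.05116, 0.02791, 0.02791, 0.0093, 0.64651, giving 1−D = 0.56472.
Difference = |0.70195 − 0.56472| = 0.13723, i.e. 0.137 to 3 decimal places.

0.137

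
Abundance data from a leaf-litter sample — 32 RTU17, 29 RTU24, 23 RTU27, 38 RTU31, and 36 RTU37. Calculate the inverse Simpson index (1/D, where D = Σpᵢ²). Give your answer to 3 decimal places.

4.862

Total N = 32+29+23+38+36 = 158, so the proportions are 0.2025316, 0.1835443, 0.1455696, 0.2405063, 0.2278481 (working shown to 7 dp, full precision carried).
D = 0.2025316² + 0.1835443² + 0.1455696² + 0.2405063² + 0.2278481² = 0.0410191 + 0.0336885 + 0.0211905 + 0.0578433 + 0.0519148 = 0.2056561.
So 1/D = 4.86249, i.e. 4.862 to 3 decimal places.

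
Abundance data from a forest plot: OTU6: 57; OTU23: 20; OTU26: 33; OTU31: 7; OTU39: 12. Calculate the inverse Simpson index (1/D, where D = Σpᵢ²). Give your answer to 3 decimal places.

3.375

Total N = 57+20+33+7+12 = 129, so the proportions are 0.4418605, 0.1550388, 0.255814, 0.0542636, 0.0930233 (working shown to 7 dp, full precision carried).
D = 0.4418605² + 0.1550388² + 0.255814² + 0.0542636² + 0.0930233² = 0.1952407 + 0.0240370 + 0.0654408 + 0.0029445 + 0.0086533 = 0.2963163.
So 1/D = 3.37477, i.e. 3.375 to 3 decimal places.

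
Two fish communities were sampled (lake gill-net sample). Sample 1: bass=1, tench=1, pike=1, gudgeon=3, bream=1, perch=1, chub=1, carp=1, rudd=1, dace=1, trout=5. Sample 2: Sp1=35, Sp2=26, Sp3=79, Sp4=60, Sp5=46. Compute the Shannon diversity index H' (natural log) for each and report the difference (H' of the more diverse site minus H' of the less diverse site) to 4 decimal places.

0.6286

Sample 1: N=17, proportions 0.0588235, 0.0588235, 0.0588235, 0.1764706, 0.0588235, 0.0588235, 0.0588235, 0.0588235, 0.0588235, 0.0588235, 0.2941176, giving H' = 2.1659765 (working shown to 7 dp, full precision carried).
Sample 2: N=246, proportions 0.1422764, 0.1056911, 0.3211382, 0.2439024, 0.1869919, giving H' = 1.5373956.
Difference = |2.1659765 − 1.5373956| = 0.6285809, i.e. 0.6286 to 4 decimal places.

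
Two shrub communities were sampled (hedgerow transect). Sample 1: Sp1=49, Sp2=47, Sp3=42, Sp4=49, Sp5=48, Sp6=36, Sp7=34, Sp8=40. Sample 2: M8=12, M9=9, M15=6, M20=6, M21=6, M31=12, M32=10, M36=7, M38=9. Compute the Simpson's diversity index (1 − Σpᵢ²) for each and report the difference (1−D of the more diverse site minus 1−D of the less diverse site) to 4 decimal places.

Sample 1: N=345, proportions 0.142029, 0.1362319, 0.1217391, 0.142029, 0.1391304, 0.1043478, 0.0985507, 0.115942, giving 1−D = 0.8728754 (working shown to 7 dp, full precision carried).
Sample 2: N=77, proportions 0.1558442, 0.1168831, 0.0779221, 0.0779221, 0.0779221, 0.1558442, 0.1298701, 0.0909091, 0.1168831, giving 1−D = 0.8807556.
Difference = |0.8728754 − 0.8807556| = 0.0078802, i.e. 0.0079 to 4 decimal places.

0.0079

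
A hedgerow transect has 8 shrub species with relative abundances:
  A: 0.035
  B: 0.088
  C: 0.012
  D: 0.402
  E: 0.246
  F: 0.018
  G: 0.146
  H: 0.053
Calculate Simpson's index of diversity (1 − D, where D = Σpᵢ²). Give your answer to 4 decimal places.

0.7443

D = 0.035² + 0.088² + 0.012² + 0.402² + 0.246² + 0.018² + 0.146² + 0.053² = 0.001225 + 0.007744 + 0.000144 + 0.161604 + 0.060516 + 0.000324 + 0.021316 + 0.002809 = 0.255682 (working shown to 6 dp, full precision carried).
So 1 − D = 0.744318, i.e. 0.7443 to 4 decimal places.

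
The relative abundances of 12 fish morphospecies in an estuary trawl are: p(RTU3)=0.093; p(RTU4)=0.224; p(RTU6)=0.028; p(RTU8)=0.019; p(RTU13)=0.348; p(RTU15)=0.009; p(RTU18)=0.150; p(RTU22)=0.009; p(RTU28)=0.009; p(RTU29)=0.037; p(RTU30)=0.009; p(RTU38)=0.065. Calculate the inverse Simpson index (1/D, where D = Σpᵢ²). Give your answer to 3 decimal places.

D = 0.093² + 0.224² + 0.028² + 0.019² + 0.348² + 0.009² + 0.15² + 0.009² + 0.009² + 0.037² + 0.009² + 0.065² = 0.0086490 + 0.0501760 + 0.0007840 + 0.0003610 + 0.1211040 + 0.0000810 + 0.0225000 + 0.0000810 + 0.0000810 + 0.0013690 + 0.0000810 + 0.0042250 = 0.2094920 (working shown to 7 dp, full precision carried).
So 1/D = 4.77345, i.e. 4.773 to 3 decimal places.

4.773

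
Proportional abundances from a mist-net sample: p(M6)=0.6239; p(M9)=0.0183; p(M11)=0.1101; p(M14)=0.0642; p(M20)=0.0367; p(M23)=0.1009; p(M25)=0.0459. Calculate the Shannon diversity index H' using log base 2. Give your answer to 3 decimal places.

1.848

Each pᵢ log₂ pᵢ term (working shown to 5 dp, full precision carried): 0.6239×(-0.68061)=-0.42463, 0.0183×(-5.77201)=-0.10563, 0.1101×(-3.18311)=-0.35046, 0.0642×(-3.96128)=-0.25431, 0.0367×(-4.76808)=-0.17499, 0.1009×(-3.30900)=-0.33388, 0.0459×(-4.44536)=-0.20404.
Sum = -1.84795, so H' = 1.848.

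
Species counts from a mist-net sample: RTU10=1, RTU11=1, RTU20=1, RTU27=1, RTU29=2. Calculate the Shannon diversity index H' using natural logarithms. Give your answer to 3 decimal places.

1.561

Total N = 1+1+1+1+2 = 6, so the proportions are 0.16667, 0.16667, 0.16667, 0.16667, 0.33333 (working shown to 5 dp, full precision carried).
Each pᵢ ln pᵢ term: 0.16667×(-1.79176)=-0.29863, 0.16667×(-1.79176)=-0.29863, 0.16667×(-1.79176)=-0.29863, 0.16667×(-1.79176)=-0.29863, 0.33333×(-1.09861)=-0.36620.
Sum = -1.56071, so H' = 1.561.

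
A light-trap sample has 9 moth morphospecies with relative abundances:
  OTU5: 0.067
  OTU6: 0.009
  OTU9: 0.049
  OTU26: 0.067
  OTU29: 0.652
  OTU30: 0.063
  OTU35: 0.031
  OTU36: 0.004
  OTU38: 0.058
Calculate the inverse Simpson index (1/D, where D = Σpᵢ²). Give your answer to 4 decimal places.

D = 0.067² + 0.009² + 0.049² + 0.067² + 0.652² + 0.063² + 0.031² + 0.004² + 0.058² = 0.0044890 + 0.0000810 + 0.0024010 + 0.0044890 + 0.4251040 + 0.0039690 + 0.0009610 + 0.0000160 + 0.0033640 = 0.4448740 (working shown to 7 dp, full precision carried).
So 1/D = 2.247827, i.e. 2.2478 to 4 decimal places.

2.2478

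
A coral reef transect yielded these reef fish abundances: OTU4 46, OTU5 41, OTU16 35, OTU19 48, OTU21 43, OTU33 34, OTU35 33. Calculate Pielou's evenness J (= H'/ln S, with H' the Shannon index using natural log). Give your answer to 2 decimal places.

Total N = 46+41+35+48+43+34+33 = 280, so the proportions are 0.1643, 0.1464, 0.125, 0.1714, 0.1536, 0.1214, 0.1179 (working shown to 4 dp, full precision carried).
H' = −Σ pᵢ ln pᵢ = −((-0.2967) + (-0.2813) + (-0.2599) + (-0.3023) + (-0.2877) + (-0.2560) + (-0.2520)) = 1.9361.
With S = 7 species, ln S = 1.9459, so J = 1.9361/1.9459 = 0.9949, i.e. 0.99 to 2 decimal places.

0.99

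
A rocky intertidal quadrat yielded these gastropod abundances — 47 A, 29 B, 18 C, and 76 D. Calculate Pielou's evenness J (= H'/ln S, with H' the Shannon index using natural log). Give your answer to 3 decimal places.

Total N = 47+29+18+76 = 170, so the proportions are 0.27647, 0.17059, 0.10588, 0.44706 (working shown to 5 dp, full precision carried).
H' = −Σ pᵢ ln pᵢ = −((-0.35544) + (-0.30169) + (-0.23775) + (-0.35991)) = 1.25479.
With S = 4 species, ln S = 1.38629, so J = 1.25479/1.38629 = 0.90514, i.e. 0.905 to 3 decimal places.

0.905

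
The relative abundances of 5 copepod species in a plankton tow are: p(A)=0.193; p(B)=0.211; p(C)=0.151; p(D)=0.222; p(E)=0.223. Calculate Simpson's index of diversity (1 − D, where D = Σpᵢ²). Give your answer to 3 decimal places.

0.796

D = 0.193² + 0.211² + 0.151² + 0.222² + 0.223² = 0.03725 + 0.04452 + 0.02280 + 0.04928 + 0.04973 = 0.20358 (working shown to 5 dp, full precision carried).
So 1 − D = 0.79642, i.e. 0.796 to 3 decimal places.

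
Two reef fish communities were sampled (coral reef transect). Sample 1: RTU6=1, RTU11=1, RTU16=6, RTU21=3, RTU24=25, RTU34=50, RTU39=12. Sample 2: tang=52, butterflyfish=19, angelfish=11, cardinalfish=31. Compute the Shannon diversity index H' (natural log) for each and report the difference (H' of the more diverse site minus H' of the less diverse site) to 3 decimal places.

0.082

Sample 1: N=98, proportions 0.0102, 0.0102, 0.06122, 0.03061, 0.2551, 0.5102, 0.12245, giving H' = 1.32029 (working shown to 5 dp, full precision carried).
Sample 2: N=113, proportions 0.46018, 0.16814, 0.09735, 0.27434, giving H' = 1.23854.
Difference = |1.32029 − 1.23854| = 0.08175, i.e. 0.082 to 3 decimal places.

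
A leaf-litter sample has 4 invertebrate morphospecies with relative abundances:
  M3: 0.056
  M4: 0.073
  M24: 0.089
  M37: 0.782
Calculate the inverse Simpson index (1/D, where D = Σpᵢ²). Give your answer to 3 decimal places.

1.593

D = 0.056² + 0.073² + 0.089² + 0.782² = 0.003136 + 0.005329 + 0.007921 + 0.611524 = 0.627910 (working shown to 6 dp, full precision carried).
So 1/D = 1.59258, i.e. 1.593 to 3 decimal places.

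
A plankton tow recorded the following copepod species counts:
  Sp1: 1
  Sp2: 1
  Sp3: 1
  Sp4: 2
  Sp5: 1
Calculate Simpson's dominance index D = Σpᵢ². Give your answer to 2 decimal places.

0.22

Total N = 1+1+1+2+1 = 6, so the proportions are 0.1667, 0.1667, 0.1667, 0.3333, 0.1667 (working shown to 4 dp, full precision carried).
D = 0.1667² + 0.1667² + 0.1667² + 0.3333² + 0.1667² = 0.0278 + 0.0278 + 0.0278 + 0.1111 + 0.0278 = 0.2222.
To 2 decimal places, D = 0.22.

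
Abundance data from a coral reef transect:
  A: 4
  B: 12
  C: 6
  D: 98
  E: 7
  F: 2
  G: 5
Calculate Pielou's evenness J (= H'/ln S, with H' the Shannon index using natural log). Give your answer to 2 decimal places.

0.53

Total N = 4+12+6+98+7+2+5 = 134, so the proportions are 0.0299, 0.0896, 0.0448, 0.7313, 0.0522, 0.0149, 0.0373 (working shown to 4 dp, full precision carried).
H' = −Σ pᵢ ln pᵢ = −((-0.1048) + (-0.2161) + (-0.1391) + (-0.2288) + (-0.1542) + (-0.0628) + (-0.1227)) = 1.0285.
With S = 7 species, ln S = 1.9459, so J = 1.0285/1.9459 = 0.5285, i.e. 0.53 to 2 decimal places.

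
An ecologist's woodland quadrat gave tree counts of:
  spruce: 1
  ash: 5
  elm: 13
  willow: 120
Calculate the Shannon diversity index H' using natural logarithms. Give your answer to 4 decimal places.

0.5036

Total N = 1+5+13+120 = 139, so the proportions are 0.007194, 0.035971, 0.093525, 0.863309 (working shown to 6 dp, full precision carried).
Each pᵢ ln pᵢ term: 0.007194×(-4.934474)=-0.035500, 0.035971×(-3.325036)=-0.119606, 0.093525×(-2.369525)=-0.221610, 0.863309×(-0.146982)=-0.126891.
Sum = -0.503607, so H' = 0.5036.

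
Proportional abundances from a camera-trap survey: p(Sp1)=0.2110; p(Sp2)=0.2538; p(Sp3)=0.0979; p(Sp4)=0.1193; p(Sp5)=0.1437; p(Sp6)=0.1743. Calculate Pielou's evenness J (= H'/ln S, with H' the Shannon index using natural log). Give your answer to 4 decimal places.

0.9715

H' = −Σ pᵢ ln pᵢ = −((-0.328294) + (-0.348013) + (-0.227501) + (-0.253645) + (-0.278782) + (-0.304498)) = 1.740733 (working shown to 6 dp, full precision carried).
With S = 6 species, ln S = 1.791759, so J = 1.740733/1.791759 = 0.971522, i.e. 0.9715 to 4 decimal places.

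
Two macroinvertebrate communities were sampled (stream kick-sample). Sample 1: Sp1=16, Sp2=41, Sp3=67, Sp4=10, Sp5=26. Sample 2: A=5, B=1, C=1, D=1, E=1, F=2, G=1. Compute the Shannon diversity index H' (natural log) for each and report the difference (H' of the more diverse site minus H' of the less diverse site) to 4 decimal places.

Sample 1: N=160, proportions 0.1, 0.25625, 0.41875, 0.0625, 0.1625, giving H' = 1.412245 (working shown to 6 dp, full precision carried).
Sample 2: N=12, proportions 0.416667, 0.083333, 0.083333, 0.083333, 0.083333, 0.166667, 0.083333, giving H' = 1.698783.
Difference = |1.412245 − 1.698783| = 0.286538, i.e. 0.2865 to 4 decimal places.

0.2865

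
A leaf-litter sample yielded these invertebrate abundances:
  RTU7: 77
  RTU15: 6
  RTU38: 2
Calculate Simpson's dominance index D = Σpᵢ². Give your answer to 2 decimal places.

0.83

Total N = 77+6+2 = 85, so the proportions are 0.9059, 0.0706, 0.0235 (working shown to 4 dp, full precision carried).
D = 0.9059² + 0.0706² + 0.0235² = 0.8206 + 0.0050 + 0.0006 = 0.8262.
To 2 decimal places, D = 0.83.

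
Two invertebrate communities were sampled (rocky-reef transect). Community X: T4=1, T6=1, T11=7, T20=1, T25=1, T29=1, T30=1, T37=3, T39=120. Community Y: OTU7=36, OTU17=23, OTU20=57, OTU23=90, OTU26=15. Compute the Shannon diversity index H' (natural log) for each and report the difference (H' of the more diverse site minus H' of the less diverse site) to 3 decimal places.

Community X: N=136, proportions 0.00735, 0.00735, 0.05147, 0.00735, 0.00735, 0.00735, 0.00735, 0.02206, 0.88235, giving H' = 0.56401 (working shown to 5 dp, full precision carried).
Community Y: N=221, proportions 0.1629, 0.10407, 0.25792, 0.40724, 0.06787, giving H' = 1.42902.
Difference = |0.56401 − 1.42902| = 0.86501, i.e. 0.865 to 3 decimal places.

0.865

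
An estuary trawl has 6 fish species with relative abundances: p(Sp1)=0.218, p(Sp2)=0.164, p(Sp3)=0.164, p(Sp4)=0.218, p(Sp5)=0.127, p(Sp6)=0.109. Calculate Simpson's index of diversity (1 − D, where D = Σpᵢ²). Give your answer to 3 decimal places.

0.823

D = 0.218² + 0.164² + 0.164² + 0.218² + 0.127² + 0.109² = 0.04752 + 0.02690 + 0.02690 + 0.04752 + 0.01613 + 0.01188 = 0.17685 (working shown to 5 dp, full precision carried).
So 1 − D = 0.82315, i.e. 0.823 to 3 decimal places.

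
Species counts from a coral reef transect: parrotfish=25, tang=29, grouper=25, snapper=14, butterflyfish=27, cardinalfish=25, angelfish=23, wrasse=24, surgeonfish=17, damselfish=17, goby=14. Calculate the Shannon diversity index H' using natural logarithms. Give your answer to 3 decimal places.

2.370

Total N = 25+29+25+14+27+25+23+24+17+17+14 = 240, so the proportions are 0.10417, 0.12083, 0.10417, 0.05833, 0.1125, 0.10417, 0.09583, 0.1, 0.07083, 0.07083, 0.05833 (working shown to 5 dp, full precision carried).
Each pᵢ ln pᵢ term: 0.10417×(-2.26176)=-0.23560, 0.12083×(-2.11334)=-0.25536, 0.10417×(-2.26176)=-0.23560, 0.05833×(-2.84158)=-0.16576, 0.1125×(-2.18480)=-0.24579, 0.10417×(-2.26176)=-0.23560, 0.09583×(-2.34514)=-0.22474, 0.1×(-2.30259)=-0.23026, 0.07083×(-2.64743)=-0.18753, 0.07083×(-2.64743)=-0.18753, 0.05833×(-2.84158)=-0.16576.
Sum = -2.36952, so H' = 2.370.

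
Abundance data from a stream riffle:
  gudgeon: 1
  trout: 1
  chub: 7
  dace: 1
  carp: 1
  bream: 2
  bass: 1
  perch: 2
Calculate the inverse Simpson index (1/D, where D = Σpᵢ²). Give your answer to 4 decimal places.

Total N = 1+1+7+1+1+2+1+2 = 16, so the proportions are 0.0625, 0.0625, 0.4375, 0.0625, 0.0625, 0.125, 0.0625, 0.125 (working shown to 8 dp, full precision carried).
D = 0.0625² + 0.0625² + 0.4375² + 0.0625² + 0.0625² + 0.125² + 0.0625² + 0.125² = 0.00390625 + 0.00390625 + 0.19140625 + 0.00390625 + 0.00390625 + 0.01562500 + 0.00390625 + 0.01562500 = 0.24218750.
So 1/D = 4.129032, i.e. 4.1290 to 4 decimal places.

4.1290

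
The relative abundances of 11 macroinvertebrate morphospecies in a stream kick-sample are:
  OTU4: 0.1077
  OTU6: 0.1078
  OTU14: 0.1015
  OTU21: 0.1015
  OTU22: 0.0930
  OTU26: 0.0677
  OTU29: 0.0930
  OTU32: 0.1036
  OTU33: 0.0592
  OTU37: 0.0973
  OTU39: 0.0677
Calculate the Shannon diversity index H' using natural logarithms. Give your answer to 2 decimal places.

2.38

Each pᵢ ln pᵢ term (working shown to 4 dp, full precision carried): 0.1077×(-2.2284)=-0.2400, 0.1078×(-2.2275)=-0.2401, 0.1015×(-2.2877)=-0.2322, 0.1015×(-2.2877)=-0.2322, 0.093×(-2.3752)=-0.2209, 0.0677×(-2.6927)=-0.1823, 0.093×(-2.3752)=-0.2209, 0.1036×(-2.2672)=-0.2349, 0.0592×(-2.8268)=-0.1673, 0.0973×(-2.3300)=-0.2267, 0.0677×(-2.6927)=-0.1823.
Sum = -2.3798, so H' = 2.38.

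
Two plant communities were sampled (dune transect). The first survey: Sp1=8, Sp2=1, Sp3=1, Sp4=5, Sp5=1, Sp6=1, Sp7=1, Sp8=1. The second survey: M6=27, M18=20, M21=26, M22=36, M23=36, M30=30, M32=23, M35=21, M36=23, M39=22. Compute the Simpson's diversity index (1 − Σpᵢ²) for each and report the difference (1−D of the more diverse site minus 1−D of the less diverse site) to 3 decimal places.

0.159

The first survey: N=19, proportions 0.421053, 0.052632, 0.052632, 0.263158, 0.052632, 0.052632, 0.052632, 0.052632, giving 1−D = 0.736842 (working shown to 6 dp, full precision carried).
The second survey: N=264, proportions 0.102273, 0.075758, 0.098485, 0.136364, 0.136364, 0.113636, 0.087121, 0.079545, 0.087121, 0.083333, giving 1−D = 0.895546.
Difference = |0.736842 − 0.895546| = 0.158704, i.e. 0.159 to 3 decimal places.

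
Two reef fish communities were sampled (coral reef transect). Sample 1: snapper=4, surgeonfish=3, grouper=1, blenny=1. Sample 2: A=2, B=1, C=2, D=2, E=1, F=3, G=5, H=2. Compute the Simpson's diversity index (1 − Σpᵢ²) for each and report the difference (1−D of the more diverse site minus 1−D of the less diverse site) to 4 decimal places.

Sample 1: N=9, proportions 0.4444444, 0.3333333, 0.1111111, 0.1111111, giving 1−D = 0.6666667 (working shown to 7 dp, full precision carried).
Sample 2: N=18, proportions 0.1111111, 0.0555556, 0.1111111, 0.1111111, 0.0555556, 0.1666667, 0.2777778, 0.1111111, giving 1−D = 0.8395062.
Difference = |0.6666667 − 0.8395062| = 0.1728395, i.e. 0.1728 to 4 decimal places.

0.1728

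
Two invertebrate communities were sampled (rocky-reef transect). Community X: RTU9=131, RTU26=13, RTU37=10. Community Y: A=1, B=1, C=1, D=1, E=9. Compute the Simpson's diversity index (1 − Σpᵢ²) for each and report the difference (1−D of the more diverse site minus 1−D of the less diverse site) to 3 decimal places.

Community X: N=154, proportions 0.85065, 0.08442, 0.06494, giving 1−D = 0.26505 (working shown to 5 dp, full precision carried).
Community Y: N=13, proportions 0.07692, 0.07692, 0.07692, 0.07692, 0.69231, giving 1−D = 0.49704.
Difference = |0.26505 − 0.49704| = 0.23199, i.e. 0.232 to 3 decimal places.

0.232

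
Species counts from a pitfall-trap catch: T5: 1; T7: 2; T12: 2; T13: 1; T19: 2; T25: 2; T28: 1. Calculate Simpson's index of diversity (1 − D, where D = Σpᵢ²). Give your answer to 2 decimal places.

0.84

Total N = 1+2+2+1+2+2+1 = 11, so the proportions are 0.0909, 0.1818, 0.1818, 0.0909, 0.1818, 0.1818, 0.0909 (working shown to 4 dp, full precision carried).
D = 0.0909² + 0.1818² + 0.1818² + 0.0909² + 0.1818² + 0.1818² + 0.0909² = 0.0083 + 0.0331 + 0.0331 + 0.0083 + 0.0331 + 0.0331 + 0.0083 = 0.1570.
So 1 − D = 0.8430, i.e. 0.84 to 2 decimal places.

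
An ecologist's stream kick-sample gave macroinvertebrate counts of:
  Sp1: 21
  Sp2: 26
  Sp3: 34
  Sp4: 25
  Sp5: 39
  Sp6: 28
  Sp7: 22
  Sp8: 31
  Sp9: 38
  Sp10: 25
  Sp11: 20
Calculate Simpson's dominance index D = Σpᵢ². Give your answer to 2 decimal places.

0.10

Total N = 21+26+34+25+39+28+22+31+38+25+20 = 309, so the proportions are 0.068, 0.0841, 0.11, 0.0809, 0.1262, 0.0906, 0.0712, 0.1003, 0.123, 0.0809, 0.0647 (working shown to 4 dp, full precision carried).
D = 0.068² + 0.0841² + 0.11² + 0.0809² + 0.1262² + 0.0906² + 0.0712² + 0.1003² + 0.123² + 0.0809² + 0.0647² = 0.0046 + 0.0071 + 0.0121 + 0.0065 + 0.0159 + 0.0082 + 0.0051 + 0.0101 + 0.0151 + 0.0065 + 0.0042 = 0.0955.
To 2 decimal places, D = 0.10.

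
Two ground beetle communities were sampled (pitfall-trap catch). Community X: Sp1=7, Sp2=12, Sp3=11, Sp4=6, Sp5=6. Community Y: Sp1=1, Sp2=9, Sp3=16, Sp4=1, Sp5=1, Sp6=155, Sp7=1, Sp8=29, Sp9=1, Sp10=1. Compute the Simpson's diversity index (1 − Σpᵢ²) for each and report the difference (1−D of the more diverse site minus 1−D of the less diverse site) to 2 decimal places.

0.33

Community X: N=42, proportions 0.16667, 0.28571, 0.2619, 0.14286, 0.14286, giving 1−D = 0.78118 (working shown to 5 dp, full precision carried).
Community Y: N=215, proportions 0.00465, 0.04186, 0.07442, 0.00465, 0.00465, 0.72093, 0.00465, 0.13488, 0.00465, 0.00465, giving 1−D = 0.45465.
Difference = |0.78118 − 0.45465| = 0.32653, i.e. 0.33 to 2 decimal places.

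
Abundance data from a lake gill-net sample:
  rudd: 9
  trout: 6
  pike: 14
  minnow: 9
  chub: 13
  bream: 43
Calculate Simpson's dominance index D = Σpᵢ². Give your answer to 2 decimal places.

Total N = 9+6+14+9+13+43 = 94, so the proportions are 0.0957, 0.0638, 0.1489, 0.0957, 0.1383, 0.4574 (working shown to 4 dp, full precision carried).
D = 0.0957² + 0.0638² + 0.1489² + 0.0957² + 0.1383² + 0.4574² = 0.0092 + 0.0041 + 0.0222 + 0.0092 + 0.0191 + 0.2093 = 0.2730.
To 2 decimal places, D = 0.27.

0.27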